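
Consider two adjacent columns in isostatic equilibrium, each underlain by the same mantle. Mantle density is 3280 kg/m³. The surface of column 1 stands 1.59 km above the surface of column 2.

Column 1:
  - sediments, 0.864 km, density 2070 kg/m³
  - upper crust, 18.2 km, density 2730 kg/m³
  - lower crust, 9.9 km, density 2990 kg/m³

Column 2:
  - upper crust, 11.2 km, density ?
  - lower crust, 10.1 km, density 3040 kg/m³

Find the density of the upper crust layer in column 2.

Take the compensation level at the base of the deeper column (depth z_c below the surface of column 1) and equate Σ ρ_i t_i down to z_c; mantle fills any gap and the z_c terms cancel.
Column 1: 0.864×2070 + 18.2×2730 + 9.9×2990 + (z_c − 28.964)×3280
Column 2: 1.59×0 + 11.2×ρ + 10.1×3040 + (z_c − 1.59 − 21.3)×3280
The z_c×3280 term appears on both sides and cancels. Collect the known terms of each column as K = Σ(ρt)_known − 3280 × (depth of known layers): K_1 = 81075.48 − 3280×28.964 = −13926.44; K_2 = 30704 − 3280×(1.59 + 21.3) = −44375.2.
Balance: K_1 = K_2 + 11.2×ρ, so ρ = (K_1 − K_2)/11.2 = 30448.8/11.2 = 2720 kg/m³.

2720 kg/m³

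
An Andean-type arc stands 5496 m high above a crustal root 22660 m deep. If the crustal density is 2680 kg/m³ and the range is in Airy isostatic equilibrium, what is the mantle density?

3330 kg/m³

Airy balance: ρ_c h = (ρ_m − ρ_c) r → ρ_m = ρ_c (1 + h/r).
ρ_m = 2680 × (1 + 5496 m/22660 m) = 3330 kg/m³.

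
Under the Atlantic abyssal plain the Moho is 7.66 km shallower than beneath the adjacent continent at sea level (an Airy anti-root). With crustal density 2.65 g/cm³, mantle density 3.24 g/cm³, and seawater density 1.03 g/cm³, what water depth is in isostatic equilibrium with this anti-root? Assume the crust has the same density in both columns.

Replacing a thickness d of crust by seawater at the top must be balanced by replacing crust with mantle at the base: d (ρ_c − ρ_w) = a (ρ_m − ρ_c).
d = a (ρ_m − ρ_c)/(ρ_c − ρ_w) = 7.66 km × 0.59/1.62 = 2.79 km.

2.79 km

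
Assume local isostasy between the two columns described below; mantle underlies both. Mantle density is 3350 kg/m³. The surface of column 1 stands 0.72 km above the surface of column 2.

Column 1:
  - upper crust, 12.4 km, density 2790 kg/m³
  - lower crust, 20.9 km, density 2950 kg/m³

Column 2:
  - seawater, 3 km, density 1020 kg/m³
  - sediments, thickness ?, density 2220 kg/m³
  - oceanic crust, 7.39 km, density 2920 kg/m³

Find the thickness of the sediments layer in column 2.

2.41 km

Take the compensation level at the base of the deeper column (depth z_c below the surface of column 1) and equate Σ ρ_i t_i down to z_c; mantle fills any gap and the z_c terms cancel.
Column 1: 12.4×2790 + 20.9×2950 + (z_c − 33.3)×3350
Column 2: 0.72×0 + 3×1020 + x×2220 + 7.39×2920 + (z_c − 0.72 − 10.39 − x)×3350
The z_c×3350 term appears on both sides and cancels. Collect the known terms of each column as K = Σ(ρt)_known − 3350 × (depth of known layers): K_1 = 96251 − 3350×33.3 = −15304; K_2 = 24638.8 − 3350×(0.72 + 10.39) = −12579.7.
Balance: K_1 = K_2 − x×(3350 − 2220), so x = (K_2 − K_1)/(3350 − 2220) = 2724.3/1130 = 2.41 km.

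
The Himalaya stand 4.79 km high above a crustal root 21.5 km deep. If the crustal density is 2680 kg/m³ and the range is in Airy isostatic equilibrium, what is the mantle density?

3280 kg/m³

Airy balance: ρ_c h = (ρ_m − ρ_c) r → ρ_m = ρ_c (1 + h/r).
ρ_m = 2680 × (1 + 4.79 km/21.5 km) = 3280 kg/m³.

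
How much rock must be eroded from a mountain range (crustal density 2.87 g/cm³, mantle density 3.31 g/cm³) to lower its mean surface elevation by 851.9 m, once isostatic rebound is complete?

Net drop Δ = e − u = e − e ρ_c/ρ_m = e (ρ_m − ρ_c)/ρ_m.
e = Δ ρ_m/(ρ_m − ρ_c) = 851.9 m × 3.31/0.44 = 6410 m.

6410 m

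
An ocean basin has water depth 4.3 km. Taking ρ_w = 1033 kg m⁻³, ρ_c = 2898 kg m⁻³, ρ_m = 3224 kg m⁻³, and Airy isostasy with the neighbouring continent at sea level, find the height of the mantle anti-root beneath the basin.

Isostatic balance requires: replacing crust with seawater at the top is compensated by replacing crust with mantle at the base: d (ρ_c − ρ_w) = a (ρ_m − ρ_c).
a = d (ρ_c − ρ_w)/(ρ_m − ρ_c) = 4.3 km × 1865/326 = 24.6 km.

24.6 km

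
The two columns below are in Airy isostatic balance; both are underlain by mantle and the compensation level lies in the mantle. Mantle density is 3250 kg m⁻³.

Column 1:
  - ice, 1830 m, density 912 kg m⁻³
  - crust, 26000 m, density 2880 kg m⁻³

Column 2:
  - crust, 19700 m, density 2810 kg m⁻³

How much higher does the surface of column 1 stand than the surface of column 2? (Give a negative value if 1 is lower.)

1610 m

For any compensation level in the mantle, the mantle terms cancel and isostasy reduces to e = (Σt_1 − Σt_2) − (Σ(ρt)_1 − Σ(ρt)_2) / ρ_m.
Σt_1 = 27830 m; Σt_2 = 19700 m; Σ(ρt)_1 = 76548960; Σ(ρt)_2 = 55357000 (in m·kg m⁻³).
e = (27830 − 19700) − (76548960 − 55357000) / 3250 = 1610 m.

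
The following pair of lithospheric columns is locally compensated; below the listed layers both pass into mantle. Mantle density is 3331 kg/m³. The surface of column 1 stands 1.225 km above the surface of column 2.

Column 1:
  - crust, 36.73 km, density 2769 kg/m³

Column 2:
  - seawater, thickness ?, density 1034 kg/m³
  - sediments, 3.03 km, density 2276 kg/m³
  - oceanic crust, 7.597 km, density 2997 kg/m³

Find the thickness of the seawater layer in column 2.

Take the compensation level at the base of the deeper column (depth z_c below the surface of column 1) and equate Σ ρ_i t_i down to z_c; mantle fills any gap and the z_c terms cancel.
Column 1: 36.73×2769 + (z_c − 36.73)×3331
Column 2: 1.225×0 + x×1034 + 3.03×2276 + 7.597×2997 + (z_c − 1.225 − 10.627 − x)×3331
The z_c×3331 term appears on both sides and cancels. Collect the known terms of each column as K = Σ(ρt)_known − 3331 × (depth of known layers): K_1 = 101705.37 − 3331×36.73 = −20642.26; K_2 = 29664.489 − 3331×(1.225 + 10.627) = −9814.523.
Balance: K_1 = K_2 − x×(3331 − 1034), so x = (K_2 − K_1)/(3331 − 1034) = 10827.7/2297 = 4.71 km.

4.71 km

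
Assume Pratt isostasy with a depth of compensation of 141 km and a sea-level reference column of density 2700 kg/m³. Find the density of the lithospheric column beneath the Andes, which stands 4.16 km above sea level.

Pratt balance: ρ_ref D = ρ (D + h).
ρ = ρ_ref D/(D + h) = 2700 × 141 km/(141 km + 4.16 km) = 2620 kg/m³.

2620 kg/m³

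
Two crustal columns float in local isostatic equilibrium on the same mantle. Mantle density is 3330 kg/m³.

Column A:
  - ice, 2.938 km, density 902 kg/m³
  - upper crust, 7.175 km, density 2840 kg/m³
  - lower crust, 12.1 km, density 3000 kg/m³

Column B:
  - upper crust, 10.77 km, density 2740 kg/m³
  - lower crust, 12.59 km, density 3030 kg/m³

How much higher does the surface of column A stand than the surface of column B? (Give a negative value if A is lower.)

For any compensation level in the mantle, the mantle terms cancel and isostasy reduces to e = (Σt_A − Σt_B) − (Σ(ρt)_A − Σ(ρt)_B) / ρ_m.
Σt_A = 22.213 km; Σt_B = 23.36 km; Σ(ρt)_A = 59327.076; Σ(ρt)_B = 67657.5 (in km·kg/m³).
e = (22.213 − 23.36) − (59327.076 − 67657.5) / 3330 = 1.35 km.

1.35 km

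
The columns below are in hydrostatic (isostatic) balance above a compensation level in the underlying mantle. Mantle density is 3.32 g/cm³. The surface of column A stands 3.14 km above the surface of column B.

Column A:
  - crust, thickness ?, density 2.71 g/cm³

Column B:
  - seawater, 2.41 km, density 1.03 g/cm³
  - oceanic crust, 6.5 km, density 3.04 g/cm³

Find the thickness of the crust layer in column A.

29.1 km

Take the compensation level at the base of the deeper column (depth z_c below the surface of column A) and equate Σ ρ_i t_i down to z_c; mantle fills any gap and the z_c terms cancel.
Column A: x×2.71 + (z_c − 0 − x)×3.32
Column B: 3.14×0 + 2.41×1.03 + 6.5×3.04 + (z_c − 3.14 − 8.91)×3.32
The z_c×3.32 term appears on both sides and cancels. Collect the known terms of each column as K = Σ(ρt)_known − 3.32 × (depth of known layers): K_A = 0 − 3.32×0 = 0; K_B = 22.2423 − 3.32×(3.14 + 8.91) = −17.7637.
Balance: K_A − x×(3.32 − 2.71) = K_B, so x = (K_A − K_B)/(3.32 − 2.71) = 17.7637/0.61 = 29.1 km.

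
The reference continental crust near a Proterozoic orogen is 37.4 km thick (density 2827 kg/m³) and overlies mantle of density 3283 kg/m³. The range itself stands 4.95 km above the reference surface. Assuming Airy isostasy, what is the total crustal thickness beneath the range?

Root depth r = h ρ_c / (ρ_m − ρ_c) = 4.95 km × 2827 / 456 = 30.69 km.
Total thickness = T + h + r = 37.4 km + 4.95 km + 30.69 km = 73 km.

73 km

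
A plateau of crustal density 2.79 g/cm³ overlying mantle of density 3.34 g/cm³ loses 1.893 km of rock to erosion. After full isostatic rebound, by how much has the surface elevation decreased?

Rebound u = e ρ_c/ρ_m = 1.893 km × 2.79/3.34 = 1.581 km.
Net surface drop = e − u = 1.893 km − 1.581 km = e (ρ_m − ρ_c)/ρ_m = 0.312 km.

0.312 km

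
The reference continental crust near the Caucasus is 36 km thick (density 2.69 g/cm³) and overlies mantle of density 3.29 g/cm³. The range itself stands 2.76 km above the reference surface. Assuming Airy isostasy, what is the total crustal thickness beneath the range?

Root depth r = h ρ_c / (ρ_m − ρ_c) = 2.76 km × 2.69 / 0.6 = 12.37 km.
Total thickness = T + h + r = 36 km + 2.76 km + 12.37 km = 51.1 km.

51.1 km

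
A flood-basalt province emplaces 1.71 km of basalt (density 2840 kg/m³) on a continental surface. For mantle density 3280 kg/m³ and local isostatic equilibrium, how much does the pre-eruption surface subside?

Subaerial loading: s = t ρ_load / ρ_m.
s = 1.71 km × 2840/3280 = 1.48 km.

1.48 km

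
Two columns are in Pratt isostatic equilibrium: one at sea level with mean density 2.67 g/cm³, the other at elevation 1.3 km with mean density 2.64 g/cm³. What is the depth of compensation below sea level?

114 km

ρ_ref D = ρ (D + h) → D (ρ_ref − ρ) = ρ h.
D = ρ h/(ρ_ref − ρ) = 2.64 × 1.3 km/(2.67 − 2.64) = 114 km.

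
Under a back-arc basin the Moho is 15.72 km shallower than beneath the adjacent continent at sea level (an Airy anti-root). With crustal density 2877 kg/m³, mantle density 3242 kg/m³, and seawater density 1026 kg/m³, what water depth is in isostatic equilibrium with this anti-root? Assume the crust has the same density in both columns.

Replacing a thickness d of crust by seawater at the top must be balanced by replacing crust with mantle at the base: d (ρ_c − ρ_w) = a (ρ_m − ρ_c).
d = a (ρ_m − ρ_c)/(ρ_c − ρ_w) = 15.72 km × 365/1851 = 3.1 km.

3.1 km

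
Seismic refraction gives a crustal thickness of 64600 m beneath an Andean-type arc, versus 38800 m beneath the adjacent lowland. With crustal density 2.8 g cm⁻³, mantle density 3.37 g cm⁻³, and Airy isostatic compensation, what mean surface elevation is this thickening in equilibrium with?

Excess crust Δ = 64600 m − 38800 m = 25800 m, split between elevation h and root r with h + r = Δ.
Airy balance ρ_c h = (ρ_m − ρ_c) r gives r = h ρ_c/(ρ_m − ρ_c), so h (1 + ρ_c/(ρ_m − ρ_c)) = Δ, i.e. h = Δ (ρ_m − ρ_c)/ρ_m.
h = 25800 m × 0.57/3.37 = 4360 m.

4360 m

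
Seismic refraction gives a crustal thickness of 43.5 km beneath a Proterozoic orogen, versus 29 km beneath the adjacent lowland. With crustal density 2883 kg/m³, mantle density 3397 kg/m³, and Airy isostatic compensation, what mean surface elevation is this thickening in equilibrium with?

2.19 km

Excess crust Δ = 43.5 km − 29 km = 14.5 km, split between elevation h and root r with h + r = Δ.
Airy balance ρ_c h = (ρ_m − ρ_c) r gives r = h ρ_c/(ρ_m − ρ_c), so h (1 + ρ_c/(ρ_m − ρ_c)) = Δ, i.e. h = Δ (ρ_m − ρ_c)/ρ_m.
h = 14.5 km × 514/3397 = 2.19 km.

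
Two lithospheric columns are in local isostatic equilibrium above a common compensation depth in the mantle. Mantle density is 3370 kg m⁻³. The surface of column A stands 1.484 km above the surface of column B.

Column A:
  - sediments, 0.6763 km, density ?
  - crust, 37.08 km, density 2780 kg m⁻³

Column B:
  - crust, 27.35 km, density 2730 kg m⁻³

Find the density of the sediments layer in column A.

2440 kg m⁻³

Take the compensation level at the base of the deeper column (depth z_c below the surface of column A) and equate Σ ρ_i t_i down to z_c; mantle fills any gap and the z_c terms cancel.
Column A: 0.6763×ρ + 37.08×2780 + (z_c − 37.7563)×3370
Column B: 1.484×0 + 27.35×2730 + (z_c − 1.484 − 27.35)×3370
The z_c×3370 term appears on both sides and cancels. Collect the known terms of each column as K = Σ(ρt)_known − 3370 × (depth of known layers): K_A = 103082.4 − 3370×37.7563 = −24156.331; K_B = 74665.5 − 3370×(1.484 + 27.35) = −22505.08.
Balance: K_A + 0.6763×ρ = K_B, so ρ = (K_B − K_A)/0.6763 = 1651.25/0.6763 = 2440 kg m⁻³.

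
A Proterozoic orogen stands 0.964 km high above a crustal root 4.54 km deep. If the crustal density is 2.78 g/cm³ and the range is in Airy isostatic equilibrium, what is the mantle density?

Airy balance: ρ_c h = (ρ_m − ρ_c) r → ρ_m = ρ_c (1 + h/r).
ρ_m = 2.78 × (1 + 0.964 km/4.54 km) = 3.37 g/cm³.

3.37 g/cm³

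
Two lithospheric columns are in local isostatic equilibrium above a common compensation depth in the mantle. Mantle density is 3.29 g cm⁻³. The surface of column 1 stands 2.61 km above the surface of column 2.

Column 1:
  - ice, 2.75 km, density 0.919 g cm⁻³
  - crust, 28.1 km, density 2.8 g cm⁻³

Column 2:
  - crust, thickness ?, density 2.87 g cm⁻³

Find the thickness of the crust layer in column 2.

Take the compensation level at the base of the deeper column (depth z_c below the surface of column 1) and equate Σ ρ_i t_i down to z_c; mantle fills any gap and the z_c terms cancel.
Column 1: 2.75×0.919 + 28.1×2.8 + (z_c − 30.85)×3.29
Column 2: 2.61×0 + x×2.87 + (z_c − 2.61 − 0 − x)×3.29
The z_c×3.29 term appears on both sides and cancels. Collect the known terms of each column as K = Σ(ρt)_known − 3.29 × (depth of known layers): K_1 = 81.20725 − 3.29×30.85 = −20.28925; K_2 = 0 − 3.29×(2.61 + 0) = −8.5869.
Balance: K_1 = K_2 − x×(3.29 − 2.87), so x = (K_2 − K_1)/(3.29 − 2.87) = 11.7023/0.42 = 27.9 km.

27.9 km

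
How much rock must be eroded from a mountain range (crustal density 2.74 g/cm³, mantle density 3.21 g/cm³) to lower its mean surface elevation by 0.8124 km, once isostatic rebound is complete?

Net drop Δ = e − u = e − e ρ_c/ρ_m = e (ρ_m − ρ_c)/ρ_m.
e = Δ ρ_m/(ρ_m − ρ_c) = 0.8124 km × 3.21/0.47 = 5.55 km.

5.55 km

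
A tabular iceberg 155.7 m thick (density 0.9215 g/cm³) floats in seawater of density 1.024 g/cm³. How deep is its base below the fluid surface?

Draft d = t ρ_obj/ρ_fluid = 155.7 m × 0.9215/1.024 = 140 m.

140 m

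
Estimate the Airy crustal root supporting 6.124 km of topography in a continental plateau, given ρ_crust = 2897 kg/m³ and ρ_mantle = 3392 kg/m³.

For local isostatic compensation: the weight of the topography is balanced by the buoyancy of the root, ρ_c h = (ρ_m − ρ_c) r.
r = h · ρ_c / (ρ_m − ρ_c) = 6.124 km × 2897 / (3392 − 2897) = 35.8 km.

35.8 km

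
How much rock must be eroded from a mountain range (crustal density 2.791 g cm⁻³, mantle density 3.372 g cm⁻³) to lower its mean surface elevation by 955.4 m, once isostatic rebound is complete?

5540 m

Net drop Δ = e − u = e − e ρ_c/ρ_m = e (ρ_m − ρ_c)/ρ_m.
e = Δ ρ_m/(ρ_m − ρ_c) = 955.4 m × 3.372/0.581 = 5540 m.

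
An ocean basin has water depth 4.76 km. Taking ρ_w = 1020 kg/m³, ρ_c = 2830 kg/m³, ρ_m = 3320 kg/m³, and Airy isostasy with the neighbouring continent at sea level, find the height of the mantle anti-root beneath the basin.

17.6 km

Balancing pressure at the compensation depth: replacing crust with seawater at the top is compensated by replacing crust with mantle at the base: d (ρ_c − ρ_w) = a (ρ_m − ρ_c).
a = d (ρ_c − ρ_w)/(ρ_m − ρ_c) = 4.76 km × 1810/490 = 17.6 km.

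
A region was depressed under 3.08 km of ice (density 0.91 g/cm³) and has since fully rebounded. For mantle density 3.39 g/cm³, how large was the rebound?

0.827 km

Removing the load lets mantle flow back in; uplift u satisfies ρ_ice t = ρ_m u.
u = t ρ_ice/ρ_m = 3.08 km × 0.91/3.39 = 0.827 km.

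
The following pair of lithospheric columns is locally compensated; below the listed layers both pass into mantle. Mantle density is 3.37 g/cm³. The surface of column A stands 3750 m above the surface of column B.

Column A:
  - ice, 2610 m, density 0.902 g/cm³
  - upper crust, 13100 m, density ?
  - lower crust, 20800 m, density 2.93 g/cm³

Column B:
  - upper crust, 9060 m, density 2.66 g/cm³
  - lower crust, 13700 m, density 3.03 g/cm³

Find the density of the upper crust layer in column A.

2.75 g/cm³

Take the compensation level at the base of the deeper column (depth z_c below the surface of column A) and equate Σ ρ_i t_i down to z_c; mantle fills any gap and the z_c terms cancel.
Column A: 2610×0.902 + 13100×ρ + 20800×2.93 + (z_c − 36510)×3.37
Column B: 3750×0 + 9060×2.66 + 13700×3.03 + (z_c − 3750 − 22760)×3.37
The z_c×3.37 term appears on both sides and cancels. Collect the known terms of each column as K = Σ(ρt)_known − 3.37 × (depth of known layers): K_A = 63298.22 − 3.37×36510 = −59740.48; K_B = 65610.6 − 3.37×(3750 + 22760) = −23728.1.
Balance: K_A + 13100×ρ = K_B, so ρ = (K_B − K_A)/13100 = 36012.4/13100 = 2.75 g/cm³.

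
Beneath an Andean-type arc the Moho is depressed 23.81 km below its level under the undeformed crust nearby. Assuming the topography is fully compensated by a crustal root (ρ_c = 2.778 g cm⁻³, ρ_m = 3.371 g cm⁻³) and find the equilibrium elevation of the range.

Isostatic balance requires: ρ_c h = (ρ_m − ρ_c) r.
h = r (ρ_m − ρ_c) / ρ_c = 23.81 km × (3.371 − 2.778) / 2.778 = 5.08 km.

5.08 km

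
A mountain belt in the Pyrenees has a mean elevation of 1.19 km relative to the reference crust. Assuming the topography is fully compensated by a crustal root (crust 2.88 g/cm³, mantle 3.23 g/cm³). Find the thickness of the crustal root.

9.79 km

Balancing pressure at the compensation depth: the weight of the topography is balanced by the buoyancy of the root, ρ_c h = (ρ_m − ρ_c) r.
r = h · ρ_c / (ρ_m − ρ_c) = 1.19 km × 2.88 / (3.23 − 2.88) = 9.79 km.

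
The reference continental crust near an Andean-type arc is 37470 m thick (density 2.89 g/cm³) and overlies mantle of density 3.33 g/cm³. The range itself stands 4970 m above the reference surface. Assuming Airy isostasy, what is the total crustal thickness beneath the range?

Root depth r = h ρ_c / (ρ_m − ρ_c) = 4970 m × 2.89 / 0.44 = 32640 m.
Total thickness = T + h + r = 37470 m + 4970 m + 32640 m = 75100 m.

75100 m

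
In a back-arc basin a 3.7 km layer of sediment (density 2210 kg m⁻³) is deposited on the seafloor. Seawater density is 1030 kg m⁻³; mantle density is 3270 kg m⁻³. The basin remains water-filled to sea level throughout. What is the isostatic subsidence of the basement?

Submarine loading: the sediment displaces seawater, and the subsidence is in turn flooded, so s (ρ_m − ρ_w) = t (ρ_sed − ρ_w).
s = 3.7 km × (2210 − 1030) / (3270 − 1030) = 1.95 km.

1.95 km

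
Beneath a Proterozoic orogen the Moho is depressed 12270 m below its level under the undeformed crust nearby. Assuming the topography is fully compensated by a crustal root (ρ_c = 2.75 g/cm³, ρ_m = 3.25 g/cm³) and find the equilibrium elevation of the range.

By Archimedes' principle applied to the lithosphere: ρ_c h = (ρ_m − ρ_c) r.
h = r (ρ_m − ρ_c) / ρ_c = 12270 m × (3.25 − 2.75) / 2.75 = 2230 m.

2230 m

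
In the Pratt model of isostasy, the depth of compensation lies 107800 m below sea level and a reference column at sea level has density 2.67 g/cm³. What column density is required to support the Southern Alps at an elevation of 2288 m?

Pratt balance: ρ_ref D = ρ (D + h).
ρ = ρ_ref D/(D + h) = 2.67 × 107800 m/(107800 m + 2288 m) = 2.61 g/cm³.

2.61 g/cm³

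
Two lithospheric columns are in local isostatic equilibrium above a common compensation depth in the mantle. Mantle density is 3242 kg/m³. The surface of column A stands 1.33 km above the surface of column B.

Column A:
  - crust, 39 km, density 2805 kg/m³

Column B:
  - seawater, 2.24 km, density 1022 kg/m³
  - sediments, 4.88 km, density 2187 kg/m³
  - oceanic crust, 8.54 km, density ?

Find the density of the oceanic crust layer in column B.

Take the compensation level at the base of the deeper column (depth z_c below the surface of column A) and equate Σ ρ_i t_i down to z_c; mantle fills any gap and the z_c terms cancel.
Column A: 39×2805 + (z_c − 39)×3242
Column B: 1.33×0 + 2.24×1022 + 4.88×2187 + 8.54×ρ + (z_c − 1.33 − 15.66)×3242
The z_c×3242 term appears on both sides and cancels. Collect the known terms of each column as K = Σ(ρt)_known − 3242 × (depth of known layers): K_A = 109395 − 3242×39 = −17043; K_B = 12961.84 − 3242×(1.33 + 15.66) = −42119.74.
Balance: K_A = K_B + 8.54×ρ, so ρ = (K_A − K_B)/8.54 = 25076.7/8.54 = 2940 kg/m³.

2940 kg/m³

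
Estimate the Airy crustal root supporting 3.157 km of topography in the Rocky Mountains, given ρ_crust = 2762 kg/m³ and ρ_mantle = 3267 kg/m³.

Balancing pressure at the compensation depth: the weight of the topography is balanced by the buoyancy of the root, ρ_c h = (ρ_m − ρ_c) r.
r = h · ρ_c / (ρ_m − ρ_c) = 3.157 km × 2762 / (3267 − 2762) = 17.3 km.

17.3 km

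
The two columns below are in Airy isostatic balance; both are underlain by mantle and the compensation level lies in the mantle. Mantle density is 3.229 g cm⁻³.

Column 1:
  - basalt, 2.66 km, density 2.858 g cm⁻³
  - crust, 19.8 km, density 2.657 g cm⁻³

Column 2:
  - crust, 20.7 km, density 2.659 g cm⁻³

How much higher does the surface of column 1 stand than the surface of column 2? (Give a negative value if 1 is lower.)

For any compensation level in the mantle, the mantle terms cancel and isostasy reduces to e = (Σt_1 − Σt_2) − (Σ(ρt)_1 − Σ(ρt)_2) / ρ_m.
Σt_1 = 22.46 km; Σt_2 = 20.7 km; Σ(ρt)_1 = 60.21088; Σ(ρt)_2 = 55.0413 (in km·g cm⁻³).
e = (22.46 − 20.7) − (60.21088 − 55.0413) / 3.229 = 0.159 km.

0.159 km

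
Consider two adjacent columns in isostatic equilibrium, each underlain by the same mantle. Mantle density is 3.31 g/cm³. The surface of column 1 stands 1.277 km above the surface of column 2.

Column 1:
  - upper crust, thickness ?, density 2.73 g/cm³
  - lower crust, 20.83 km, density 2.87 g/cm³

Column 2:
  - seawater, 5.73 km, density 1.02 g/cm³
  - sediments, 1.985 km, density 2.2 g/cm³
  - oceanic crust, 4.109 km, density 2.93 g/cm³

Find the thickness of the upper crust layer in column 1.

20.6 km

Take the compensation level at the base of the deeper column (depth z_c below the surface of column 1) and equate Σ ρ_i t_i down to z_c; mantle fills any gap and the z_c terms cancel.
Column 1: x×2.73 + 20.83×2.87 + (z_c − 20.83 − x)×3.31
Column 2: 1.277×0 + 5.73×1.02 + 1.985×2.2 + 4.109×2.93 + (z_c − 1.277 − 11.824)×3.31
The z_c×3.31 term appears on both sides and cancels. Collect the known terms of each column as K = Σ(ρt)_known − 3.31 × (depth of known layers): K_1 = 59.7821 − 3.31×20.83 = −9.1652; K_2 = 22.25097 − 3.31×(1.277 + 11.824) = −21.11334.
Balance: K_1 − x×(3.31 − 2.73) = K_2, so x = (K_1 − K_2)/(3.31 − 2.73) = 11.9481/0.58 = 20.6 km.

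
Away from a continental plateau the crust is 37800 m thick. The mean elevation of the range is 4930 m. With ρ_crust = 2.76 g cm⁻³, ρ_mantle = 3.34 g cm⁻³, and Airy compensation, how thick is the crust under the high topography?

66200 m

Root depth r = h ρ_c / (ρ_m − ρ_c) = 4930 m × 2.76 / 0.58 = 23460 m.
Total thickness = T + h + r = 37800 m + 4930 m + 23460 m = 66200 m.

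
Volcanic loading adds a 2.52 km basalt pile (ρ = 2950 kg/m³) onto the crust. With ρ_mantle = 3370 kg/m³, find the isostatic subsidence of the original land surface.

Subaerial loading: s = t ρ_load / ρ_m.
s = 2.52 km × 2950/3370 = 2.21 km.

2.21 km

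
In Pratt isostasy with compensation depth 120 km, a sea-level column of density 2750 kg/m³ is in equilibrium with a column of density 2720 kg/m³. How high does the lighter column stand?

1.32 km

ρ_ref D = ρ (D + h) → h = D (ρ_ref − ρ)/ρ.
h = 120 km × (2750 − 2720)/2720 = 1.32 km.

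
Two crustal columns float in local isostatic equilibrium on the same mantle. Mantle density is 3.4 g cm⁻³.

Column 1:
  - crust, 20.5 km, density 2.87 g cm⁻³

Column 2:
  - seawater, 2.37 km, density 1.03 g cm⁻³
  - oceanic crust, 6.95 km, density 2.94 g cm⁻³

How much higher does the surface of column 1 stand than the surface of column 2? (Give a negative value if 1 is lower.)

0.603 km

For any compensation level in the mantle, the mantle terms cancel and isostasy reduces to e = (Σt_1 − Σt_2) − (Σ(ρt)_1 − Σ(ρt)_2) / ρ_m.
Σt_1 = 20.5 km; Σt_2 = 9.32 km; Σ(ρt)_1 = 58.835; Σ(ρt)_2 = 22.8741 (in km·g cm⁻³).
e = (20.5 − 9.32) − (58.835 − 22.8741) / 3.4 = 0.603 km.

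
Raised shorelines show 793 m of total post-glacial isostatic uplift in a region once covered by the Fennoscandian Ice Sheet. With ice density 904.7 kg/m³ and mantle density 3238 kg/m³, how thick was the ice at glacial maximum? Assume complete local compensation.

2840 m

u = t ρ_ice/ρ_m → t = u ρ_m/ρ_ice = 793 m × 3238/904.7 = 2840 m.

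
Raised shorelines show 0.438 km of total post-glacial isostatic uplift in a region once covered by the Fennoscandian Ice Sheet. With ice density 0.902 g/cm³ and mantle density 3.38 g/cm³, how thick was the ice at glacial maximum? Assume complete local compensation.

1.64 km

u = t ρ_ice/ρ_m → t = u ρ_m/ρ_ice = 0.438 km × 3.38/0.902 = 1.64 km.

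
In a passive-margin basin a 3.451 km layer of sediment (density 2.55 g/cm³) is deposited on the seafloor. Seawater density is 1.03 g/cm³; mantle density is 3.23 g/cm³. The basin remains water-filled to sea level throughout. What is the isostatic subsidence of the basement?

2.38 km

Submarine loading: the sediment displaces seawater, and the subsidence is in turn flooded, so s (ρ_m − ρ_w) = t (ρ_sed − ρ_w).
s = 3.451 km × (2.55 − 1.03) / (3.23 − 1.03) = 2.38 km.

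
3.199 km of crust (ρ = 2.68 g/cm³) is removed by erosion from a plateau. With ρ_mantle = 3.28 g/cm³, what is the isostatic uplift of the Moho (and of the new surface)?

2.61 km

Unloading: uplift u = e ρ_c/ρ_m = 3.199 km × 2.68/3.28 = 2.61 km.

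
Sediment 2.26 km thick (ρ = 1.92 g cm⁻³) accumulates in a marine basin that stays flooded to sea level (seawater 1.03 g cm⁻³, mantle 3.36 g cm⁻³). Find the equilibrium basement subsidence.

Submarine loading: the sediment displaces seawater, and the subsidence is in turn flooded, so s (ρ_m − ρ_w) = t (ρ_sed − ρ_w).
s = 2.26 km × (1.92 − 1.03) / (3.36 − 1.03) = 0.863 km.

0.863 km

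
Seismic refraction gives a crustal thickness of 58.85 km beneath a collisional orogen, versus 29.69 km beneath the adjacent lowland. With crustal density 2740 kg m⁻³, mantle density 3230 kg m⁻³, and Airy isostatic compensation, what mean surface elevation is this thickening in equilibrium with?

Excess crust Δ = 58.85 km − 29.69 km = 29.16 km, split between elevation h and root r with h + r = Δ.
Airy balance ρ_c h = (ρ_m − ρ_c) r gives r = h ρ_c/(ρ_m − ρ_c), so h (1 + ρ_c/(ρ_m − ρ_c)) = Δ, i.e. h = Δ (ρ_m − ρ_c)/ρ_m.
h = 29.16 km × 490/3230 = 4.42 km.

4.42 km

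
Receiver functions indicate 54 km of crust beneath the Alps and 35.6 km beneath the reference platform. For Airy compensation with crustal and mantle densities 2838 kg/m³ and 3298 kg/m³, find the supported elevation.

Excess crust Δ = 54 km − 35.6 km = 18.4 km, split between elevation h and root r with h + r = Δ.
Airy balance ρ_c h = (ρ_m − ρ_c) r gives r = h ρ_c/(ρ_m − ρ_c), so h (1 + ρ_c/(ρ_m − ρ_c)) = Δ, i.e. h = Δ (ρ_m − ρ_c)/ρ_m.
h = 18.4 km × 460/3298 = 2.57 km.

2.57 km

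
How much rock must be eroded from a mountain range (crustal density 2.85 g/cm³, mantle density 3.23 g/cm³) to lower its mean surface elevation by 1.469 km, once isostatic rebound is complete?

Net drop Δ = e − u = e − e ρ_c/ρ_m = e (ρ_m − ρ_c)/ρ_m.
e = Δ ρ_m/(ρ_m − ρ_c) = 1.469 km × 3.23/0.38 = 12.5 km.

12.5 km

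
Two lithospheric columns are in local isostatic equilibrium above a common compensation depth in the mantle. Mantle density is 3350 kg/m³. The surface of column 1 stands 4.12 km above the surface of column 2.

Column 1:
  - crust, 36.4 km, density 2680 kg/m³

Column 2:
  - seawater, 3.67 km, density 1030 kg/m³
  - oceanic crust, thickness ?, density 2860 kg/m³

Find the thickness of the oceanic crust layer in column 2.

Take the compensation level at the base of the deeper column (depth z_c below the surface of column 1) and equate Σ ρ_i t_i down to z_c; mantle fills any gap and the z_c terms cancel.
Column 1: 36.4×2680 + (z_c − 36.4)×3350
Column 2: 4.12×0 + 3.67×1030 + x×2860 + (z_c − 4.12 − 3.67 − x)×3350
The z_c×3350 term appears on both sides and cancels. Collect the known terms of each column as K = Σ(ρt)_known − 3350 × (depth of known layers): K_1 = 97552 − 3350×36.4 = −24388; K_2 = 3780.1 − 3350×(4.12 + 3.67) = −22316.4.
Balance: K_1 = K_2 − x×(3350 − 2860), so x = (K_2 − K_1)/(3350 − 2860) = 2071.6/490 = 4.23 km.

4.23 km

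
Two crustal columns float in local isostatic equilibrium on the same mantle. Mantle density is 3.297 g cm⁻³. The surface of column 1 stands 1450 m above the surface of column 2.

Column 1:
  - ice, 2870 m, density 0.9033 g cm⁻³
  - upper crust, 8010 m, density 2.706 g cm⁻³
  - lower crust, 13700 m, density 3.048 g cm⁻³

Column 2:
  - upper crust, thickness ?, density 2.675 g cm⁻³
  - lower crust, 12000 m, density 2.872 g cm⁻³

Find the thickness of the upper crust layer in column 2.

Take the compensation level at the base of the deeper column (depth z_c below the surface of column 1) and equate Σ ρ_i t_i down to z_c; mantle fills any gap and the z_c terms cancel.
Column 1: 2870×0.9033 + 8010×2.706 + 13700×3.048 + (z_c − 24580)×3.297
Column 2: 1450×0 + x×2.675 + 12000×2.872 + (z_c − 1450 − 12000 − x)×3.297
The z_c×3.297 term appears on both sides and cancels. Collect the known terms of each column as K = Σ(ρt)_known − 3.297 × (depth of known layers): K_1 = 66025.131 − 3.297×24580 = −15015.129; K_2 = 34464 − 3.297×(1450 + 12000) = −9880.65.
Balance: K_1 = K_2 − x×(3.297 − 2.675), so x = (K_2 − K_1)/(3.297 − 2.675) = 5134.48/0.622 = 8250 m.

8250 m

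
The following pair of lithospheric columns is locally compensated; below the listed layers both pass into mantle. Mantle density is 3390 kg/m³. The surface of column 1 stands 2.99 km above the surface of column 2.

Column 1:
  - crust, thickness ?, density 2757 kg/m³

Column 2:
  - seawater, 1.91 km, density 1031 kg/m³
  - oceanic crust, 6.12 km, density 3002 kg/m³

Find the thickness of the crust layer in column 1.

Take the compensation level at the base of the deeper column (depth z_c below the surface of column 1) and equate Σ ρ_i t_i down to z_c; mantle fills any gap and the z_c terms cancel.
Column 1: x×2757 + (z_c − 0 − x)×3390
Column 2: 2.99×0 + 1.91×1031 + 6.12×3002 + (z_c − 2.99 − 8.03)×3390
The z_c×3390 term appears on both sides and cancels. Collect the known terms of each column as K = Σ(ρt)_known − 3390 × (depth of known layers): K_1 = 0 − 3390×0 = 0; K_2 = 20341.45 − 3390×(2.99 + 8.03) = −17016.35.
Balance: K_1 − x×(3390 − 2757) = K_2, so x = (K_1 − K_2)/(3390 − 2757) = 17016.3/633 = 26.9 km.

26.9 km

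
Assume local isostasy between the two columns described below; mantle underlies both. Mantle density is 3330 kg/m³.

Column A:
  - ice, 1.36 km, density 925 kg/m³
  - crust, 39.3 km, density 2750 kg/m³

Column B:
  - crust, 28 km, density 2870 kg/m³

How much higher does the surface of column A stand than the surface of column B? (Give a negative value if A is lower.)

3.96 km

For any compensation level in the mantle, the mantle terms cancel and isostasy reduces to e = (Σt_A − Σt_B) − (Σ(ρt)_A − Σ(ρt)_B) / ρ_m.
Σt_A = 40.66 km; Σt_B = 28 km; Σ(ρt)_A = 109333; Σ(ρt)_B = 80360 (in km·kg/m³).
e = (40.66 − 28) − (109333 − 80360) / 3330 = 3.96 km.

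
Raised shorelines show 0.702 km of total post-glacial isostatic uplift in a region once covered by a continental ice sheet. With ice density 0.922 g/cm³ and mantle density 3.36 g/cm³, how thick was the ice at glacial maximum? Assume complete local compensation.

u = t ρ_ice/ρ_m → t = u ρ_m/ρ_ice = 0.702 km × 3.36/0.922 = 2.56 km.

2.56 km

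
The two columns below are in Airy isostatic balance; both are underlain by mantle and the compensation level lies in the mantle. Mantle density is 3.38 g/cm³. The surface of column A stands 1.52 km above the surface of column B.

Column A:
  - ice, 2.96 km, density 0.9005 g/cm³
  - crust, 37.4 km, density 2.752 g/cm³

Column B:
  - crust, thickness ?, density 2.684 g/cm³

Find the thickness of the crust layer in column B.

Take the compensation level at the base of the deeper column (depth z_c below the surface of column A) and equate Σ ρ_i t_i down to z_c; mantle fills any gap and the z_c terms cancel.
Column A: 2.96×0.9005 + 37.4×2.752 + (z_c − 40.36)×3.38
Column B: 1.52×0 + x×2.684 + (z_c − 1.52 − 0 − x)×3.38
The z_c×3.38 term appears on both sides and cancels. Collect the known terms of each column as K = Σ(ρt)_known − 3.38 × (depth of known layers): K_A = 105.59028 − 3.38×40.36 = −30.82652; K_B = 0 − 3.38×(1.52 + 0) = −5.1376.
Balance: K_A = K_B − x×(3.38 − 2.684), so x = (K_B − K_A)/(3.38 − 2.684) = 25.6889/0.696 = 36.9 km.

36.9 km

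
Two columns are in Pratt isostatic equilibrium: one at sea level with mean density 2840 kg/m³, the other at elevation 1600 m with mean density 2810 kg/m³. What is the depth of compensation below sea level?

150000 m

ρ_ref D = ρ (D + h) → D (ρ_ref − ρ) = ρ h.
D = ρ h/(ρ_ref − ρ) = 2810 × 1600 m/(2840 − 2810) = 150000 m.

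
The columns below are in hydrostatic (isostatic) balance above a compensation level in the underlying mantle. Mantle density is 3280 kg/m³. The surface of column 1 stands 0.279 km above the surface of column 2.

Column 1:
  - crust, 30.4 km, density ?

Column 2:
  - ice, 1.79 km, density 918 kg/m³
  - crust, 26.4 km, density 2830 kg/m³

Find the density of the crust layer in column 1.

Take the compensation level at the base of the deeper column (depth z_c below the surface of column 1) and equate Σ ρ_i t_i down to z_c; mantle fills any gap and the z_c terms cancel.
Column 1: 30.4×ρ + (z_c − 30.4)×3280
Column 2: 0.279×0 + 1.79×918 + 26.4×2830 + (z_c − 0.279 − 28.19)×3280
The z_c×3280 term appears on both sides and cancels. Collect the known terms of each column as K = Σ(ρt)_known − 3280 × (depth of known layers): K_1 = 0 − 3280×30.4 = −99712; K_2 = 76355.22 − 3280×(0.279 + 28.19) = −17023.1.
Balance: K_1 + 30.4×ρ = K_2, so ρ = (K_2 − K_1)/30.4 = 82688.9/30.4 = 2720 kg/m³.

2720 kg/m³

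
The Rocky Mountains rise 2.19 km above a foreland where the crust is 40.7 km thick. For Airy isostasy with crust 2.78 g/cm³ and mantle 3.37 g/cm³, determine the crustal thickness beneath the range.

Root depth r = h ρ_c / (ρ_m − ρ_c) = 2.19 km × 2.78 / 0.59 = 10.32 km.
Total thickness = T + h + r = 40.7 km + 2.19 km + 10.32 km = 53.2 km.

53.2 km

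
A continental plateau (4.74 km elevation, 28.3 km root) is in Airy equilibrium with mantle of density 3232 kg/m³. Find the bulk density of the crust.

2770 kg/m³

ρ_c h = (ρ_m − ρ_c) r → ρ_c (h + r) = ρ_m r → ρ_c = ρ_m r / (h + r).
ρ_c = 3232 × 28.3 km / (4.74 km + 28.3 km) = 2770 kg/m³.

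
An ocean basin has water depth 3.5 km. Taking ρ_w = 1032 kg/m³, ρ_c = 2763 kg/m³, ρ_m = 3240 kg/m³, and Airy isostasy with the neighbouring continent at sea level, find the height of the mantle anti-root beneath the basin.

In Airy isostatic equilibrium: replacing crust with seawater at the top is compensated by replacing crust with mantle at the base: d (ρ_c − ρ_w) = a (ρ_m − ρ_c).
a = d (ρ_c − ρ_w)/(ρ_m − ρ_c) = 3.5 km × 1731/477 = 12.7 km.

12.7 km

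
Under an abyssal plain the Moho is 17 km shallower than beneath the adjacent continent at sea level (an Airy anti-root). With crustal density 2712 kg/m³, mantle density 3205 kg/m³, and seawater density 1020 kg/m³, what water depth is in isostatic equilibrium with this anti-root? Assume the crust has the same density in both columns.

Replacing a thickness d of crust by seawater at the top must be balanced by replacing crust with mantle at the base: d (ρ_c − ρ_w) = a (ρ_m − ρ_c).
d = a (ρ_m − ρ_c)/(ρ_c − ρ_w) = 17 km × 493/1692 = 4.95 km.

4.95 km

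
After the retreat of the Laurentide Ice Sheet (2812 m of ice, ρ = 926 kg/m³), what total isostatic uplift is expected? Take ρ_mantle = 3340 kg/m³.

Removing the load lets mantle flow back in; uplift u satisfies ρ_ice t = ρ_m u.
u = t ρ_ice/ρ_m = 2812 m × 926/3340 = 780 m.

780 m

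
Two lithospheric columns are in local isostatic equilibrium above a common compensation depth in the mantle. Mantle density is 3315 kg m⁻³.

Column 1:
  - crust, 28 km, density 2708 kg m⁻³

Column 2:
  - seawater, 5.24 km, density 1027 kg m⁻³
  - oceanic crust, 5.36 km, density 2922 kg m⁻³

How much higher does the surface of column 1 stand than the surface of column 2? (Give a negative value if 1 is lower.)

0.875 km

For any compensation level in the mantle, the mantle terms cancel and isostasy reduces to e = (Σt_1 − Σt_2) − (Σ(ρt)_1 − Σ(ρt)_2) / ρ_m.
Σt_1 = 28 km; Σt_2 = 10.6 km; Σ(ρt)_1 = 75824; Σ(ρt)_2 = 21043.4 (in km·kg m⁻³).
e = (28 − 10.6) − (75824 − 21043.4) / 3315 = 0.875 km.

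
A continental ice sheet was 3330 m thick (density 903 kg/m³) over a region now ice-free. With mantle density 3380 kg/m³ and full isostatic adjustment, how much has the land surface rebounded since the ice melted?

890 m

Removing the load lets mantle flow back in; uplift u satisfies ρ_ice t = ρ_m u.
u = t ρ_ice/ρ_m = 3330 m × 903/3380 = 890 m.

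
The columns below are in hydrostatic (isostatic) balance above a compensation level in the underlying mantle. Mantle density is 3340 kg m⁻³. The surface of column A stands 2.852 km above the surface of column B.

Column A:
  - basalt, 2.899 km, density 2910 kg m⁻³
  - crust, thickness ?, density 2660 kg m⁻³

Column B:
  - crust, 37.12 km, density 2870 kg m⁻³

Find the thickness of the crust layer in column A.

37.8 km

Take the compensation level at the base of the deeper column (depth z_c below the surface of column A) and equate Σ ρ_i t_i down to z_c; mantle fills any gap and the z_c terms cancel.
Column A: 2.899×2910 + x×2660 + (z_c − 2.899 − x)×3340
Column B: 2.852×0 + 37.12×2870 + (z_c − 2.852 − 37.12)×3340
The z_c×3340 term appears on both sides and cancels. Collect the known terms of each column as K = Σ(ρt)_known − 3340 × (depth of known layers): K_A = 8436.09 − 3340×2.899 = −1246.57; K_B = 106534.4 − 3340×(2.852 + 37.12) = −26972.08.
Balance: K_A − x×(3340 − 2660) = K_B, so x = (K_A − K_B)/(3340 − 2660) = 25725.5/680 = 37.8 km.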